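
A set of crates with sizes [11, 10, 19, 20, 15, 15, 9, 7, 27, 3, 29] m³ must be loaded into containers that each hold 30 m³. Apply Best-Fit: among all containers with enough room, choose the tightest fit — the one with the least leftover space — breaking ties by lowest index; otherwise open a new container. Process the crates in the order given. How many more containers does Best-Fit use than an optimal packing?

Best-Fit: [11,10,9] [19] [20,7,3] [15,15] [27] [29] → 6 containers.
Total size 165 m³; any packing needs at least ⌈165/30⌉ = 6 containers.
So 6 is already optimal.

0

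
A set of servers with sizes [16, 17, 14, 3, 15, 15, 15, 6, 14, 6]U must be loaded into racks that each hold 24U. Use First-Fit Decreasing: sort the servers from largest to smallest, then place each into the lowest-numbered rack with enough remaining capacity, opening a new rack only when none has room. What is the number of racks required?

7

Sorted descending: 17, 16, 15, 15, 15, 14, 14, 6, 6, 3.
rack 1: place 17U, 7U left
rack 2: place 16U, 8U left
rack 3: place 15U, 9U left
rack 4: place 15U, 9U left
rack 5: place 15U, 9U left
rack 6: place 14U, 10U left
rack 7: place 14U, 10U left
rack 1: place 6U, 1U left
rack 2: place 6U, 2U left
rack 3: place 3U, 6U left
Final racks: [17,6] [16,6] [15,3] [15] [15] [14] [14].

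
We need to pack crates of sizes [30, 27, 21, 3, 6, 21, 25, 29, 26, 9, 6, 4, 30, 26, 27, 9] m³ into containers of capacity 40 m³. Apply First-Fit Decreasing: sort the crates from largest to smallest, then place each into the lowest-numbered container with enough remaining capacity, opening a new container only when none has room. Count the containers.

10

Sorted descending: 30, 30, 29, 27, 27, 26, 26, 25, 21, 21, 9, 9, 6, 6, 4, 3.
Put 30 m³ in container 1; 10 m³ remain.
Put 30 m³ in container 2; 10 m³ remain.
Put 29 m³ in container 3; 11 m³ remain.
Put 27 m³ in container 4; 13 m³ remain.
Put 27 m³ in container 5; 13 m³ remain.
Put 26 m³ in container 6; 14 m³ remain.
Put 26 m³ in container 7; 14 m³ remain.
Put 25 m³ in container 8; 15 m³ remain.
Put 21 m³ in container 9; 19 m³ remain.
Put 21 m³ in container 10; 19 m³ remain.
Put 9 m³ in container 1; 1 m³ remain.
Put 9 m³ in container 2; 1 m³ remain.
Put 6 m³ in container 3; 5 m³ remain.
Put 6 m³ in container 4; 7 m³ remain.
Put 4 m³ in container 3; 1 m³ remain.
Put 3 m³ in container 4; 4 m³ remain.
Final containers: [30,9] [30,9] [29,6,4] [27,6,3] [27] [26] [26] [25] [21] [21].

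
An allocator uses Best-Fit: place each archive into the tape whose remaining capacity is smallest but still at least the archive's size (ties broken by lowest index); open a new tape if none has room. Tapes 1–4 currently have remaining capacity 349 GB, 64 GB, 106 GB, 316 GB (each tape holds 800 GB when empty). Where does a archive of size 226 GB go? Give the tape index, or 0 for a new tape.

Tapes with room: tape 1 (349 GB), tape 4 (316 GB).
Tightest fit is tape 4 with 316 GB free.

4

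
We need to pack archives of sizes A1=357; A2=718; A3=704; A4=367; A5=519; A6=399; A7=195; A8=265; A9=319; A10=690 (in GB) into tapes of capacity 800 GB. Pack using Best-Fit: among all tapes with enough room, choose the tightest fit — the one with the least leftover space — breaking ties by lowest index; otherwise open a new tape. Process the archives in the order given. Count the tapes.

7

Put A1 (357 GB) in tape 1; 443 GB remain.
Put A2 (718 GB) in tape 2; 82 GB remain.
Put A3 (704 GB) in tape 3; 96 GB remain.
Put A4 (367 GB) in tape 1; 76 GB remain.
Put A5 (519 GB) in tape 4; 281 GB remain.
Put A6 (399 GB) in tape 5; 401 GB remain.
Put A7 (195 GB) in tape 4; 86 GB remain.
Put A8 (265 GB) in tape 5; 136 GB remain.
Put A9 (319 GB) in tape 6; 481 GB remain.
Put A10 (690 GB) in tape 7; 110 GB remain.
Final tapes: [357,367] [718] [704] [519,195] [399,265] [319] [690].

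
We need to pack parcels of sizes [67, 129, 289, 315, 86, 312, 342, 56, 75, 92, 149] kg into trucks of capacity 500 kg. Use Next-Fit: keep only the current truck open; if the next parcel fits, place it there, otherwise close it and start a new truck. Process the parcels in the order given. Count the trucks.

5

truck 1: place 67 kg, 433 kg left
truck 1: place 129 kg, 304 kg left
truck 1: place 289 kg, 15 kg left
truck 2: place 315 kg, 185 kg left
truck 2: place 86 kg, 99 kg left
truck 3: place 312 kg, 188 kg left
truck 4: place 342 kg, 158 kg left
truck 4: place 56 kg, 102 kg left
truck 4: place 75 kg, 27 kg left
truck 5: place 92 kg, 408 kg left
truck 5: place 149 kg, 259 kg left
Final trucks: [67,129,289] [315,86] [312] [342,56,75] [92,149].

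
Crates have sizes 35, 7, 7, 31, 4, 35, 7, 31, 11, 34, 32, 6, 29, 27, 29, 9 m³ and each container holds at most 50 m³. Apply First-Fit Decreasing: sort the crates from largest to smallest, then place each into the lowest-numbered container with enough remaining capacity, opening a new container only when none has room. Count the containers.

9

Sorted descending: 35, 35, 34, 32, 31, 31, 29, 29, 27, 11, 9, 7, 7, 7, 6, 4.
Put 35 m³ in container 1; 15 m³ remain.
Put 35 m³ in container 2; 15 m³ remain.
Put 34 m³ in container 3; 16 m³ remain.
Put 32 m³ in container 4; 18 m³ remain.
Put 31 m³ in container 5; 19 m³ remain.
Put 31 m³ in container 6; 19 m³ remain.
Put 29 m³ in container 7; 21 m³ remain.
Put 29 m³ in container 8; 21 m³ remain.
Put 27 m³ in container 9; 23 m³ remain.
Put 11 m³ in container 1; 4 m³ remain.
Put 9 m³ in container 2; 6 m³ remain.
Put 7 m³ in container 3; 9 m³ remain.
Put 7 m³ in container 3; 2 m³ remain.
Put 7 m³ in container 4; 11 m³ remain.
Put 6 m³ in container 2; 0 m³ remain.
Put 4 m³ in container 1; 0 m³ remain.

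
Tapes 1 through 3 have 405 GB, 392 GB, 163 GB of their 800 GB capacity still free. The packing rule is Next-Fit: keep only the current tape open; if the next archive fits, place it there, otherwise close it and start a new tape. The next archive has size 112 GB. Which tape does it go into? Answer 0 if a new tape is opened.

Next-Fit only looks at tape 3, which has 163 GB free.
112 GB fits there.

3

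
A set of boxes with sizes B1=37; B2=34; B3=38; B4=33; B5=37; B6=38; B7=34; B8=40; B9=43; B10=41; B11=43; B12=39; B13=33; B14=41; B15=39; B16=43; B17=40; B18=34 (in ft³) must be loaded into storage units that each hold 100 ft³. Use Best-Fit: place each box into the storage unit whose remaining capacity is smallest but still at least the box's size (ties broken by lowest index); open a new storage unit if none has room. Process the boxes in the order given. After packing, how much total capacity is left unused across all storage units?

Put B1 (37 ft³) in storage unit 1; 63 ft³ remain.
Put B2 (34 ft³) in storage unit 1; 29 ft³ remain.
Put B3 (38 ft³) in storage unit 2; 62 ft³ remain.
Put B4 (33 ft³) in storage unit 2; 29 ft³ remain.
Put B5 (37 ft³) in storage unit 3; 63 ft³ remain.
Put B6 (38 ft³) in storage unit 3; 25 ft³ remain.
Put B7 (34 ft³) in storage unit 4; 66 ft³ remain.
Put B8 (40 ft³) in storage unit 4; 26 ft³ remain.
Put B9 (43 ft³) in storage unit 5; 57 ft³ remain.
Put B10 (41 ft³) in storage unit 5; 16 ft³ remain.
Put B11 (43 ft³) in storage unit 6; 57 ft³ remain.
Put B12 (39 ft³) in storage unit 6; 18 ft³ remain.
Put B13 (33 ft³) in storage unit 7; 67 ft³ remain.
Put B14 (41 ft³) in storage unit 7; 26 ft³ remain.
Put B15 (39 ft³) in storage unit 8; 61 ft³ remain.
Put B16 (43 ft³) in storage unit 8; 18 ft³ remain.
Put B17 (40 ft³) in storage unit 9; 60 ft³ remain.
Put B18 (34 ft³) in storage unit 9; 26 ft³ remain.
9 storage units × 100 ft³ = 900 ft³; used 687 ft³; unused 213 ft³.

213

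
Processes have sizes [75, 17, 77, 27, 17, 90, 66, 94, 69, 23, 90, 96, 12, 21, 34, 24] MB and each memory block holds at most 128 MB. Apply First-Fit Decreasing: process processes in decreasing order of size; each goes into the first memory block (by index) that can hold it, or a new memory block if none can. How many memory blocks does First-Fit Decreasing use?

Sorted descending: 96, 94, 90, 90, 77, 75, 69, 66, 34, 27, 24, 23, 21, 17, 17, 12.
memory block 1: place 96 MB, 32 MB left
memory block 2: place 94 MB, 34 MB left
memory block 3: place 90 MB, 38 MB left
memory block 4: place 90 MB, 38 MB left
memory block 5: place 77 MB, 51 MB left
memory block 6: place 75 MB, 53 MB left
memory block 7: place 69 MB, 59 MB left
memory block 8: place 66 MB, 62 MB left
memory block 2: place 34 MB, 0 MB left
memory block 1: place 27 MB, 5 MB left
memory block 3: place 24 MB, 14 MB left
memory block 4: place 23 MB, 15 MB left
memory block 5: place 21 MB, 30 MB left
memory block 5: place 17 MB, 13 MB left
memory block 6: place 17 MB, 36 MB left
memory block 3: place 12 MB, 2 MB left

8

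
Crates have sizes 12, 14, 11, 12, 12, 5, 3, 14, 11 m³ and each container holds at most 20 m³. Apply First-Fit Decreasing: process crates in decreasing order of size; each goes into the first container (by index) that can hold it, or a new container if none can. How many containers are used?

7 containers

Sorted descending: 14, 14, 12, 12, 12, 11, 11, 5, 3.
14 m³ → container 1 (remaining 6 m³)
14 m³ → container 2 (remaining 6 m³)
12 m³ → container 3 (remaining 8 m³)
12 m³ → container 4 (remaining 8 m³)
12 m³ → container 5 (remaining 8 m³)
11 m³ → container 6 (remaining 9 m³)
11 m³ → container 7 (remaining 9 m³)
5 m³ → container 1 (remaining 1 m³)
3 m³ → container 2 (remaining 3 m³)
Final containers: [14,5] [14,3] [12] [12] [12] [11] [11].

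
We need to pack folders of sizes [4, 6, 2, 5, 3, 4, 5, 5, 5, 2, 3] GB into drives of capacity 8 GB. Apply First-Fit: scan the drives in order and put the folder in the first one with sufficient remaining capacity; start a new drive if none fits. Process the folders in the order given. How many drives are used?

drive 1: place 4 GB, 4 GB left
drive 2: place 6 GB, 2 GB left
drive 1: place 2 GB, 2 GB left
drive 3: place 5 GB, 3 GB left
drive 3: place 3 GB, 0 GB left
drive 4: place 4 GB, 4 GB left
drive 5: place 5 GB, 3 GB left
drive 6: place 5 GB, 3 GB left
drive 7: place 5 GB, 3 GB left
drive 1: place 2 GB, 0 GB left
drive 4: place 3 GB, 1 GB left

7 drives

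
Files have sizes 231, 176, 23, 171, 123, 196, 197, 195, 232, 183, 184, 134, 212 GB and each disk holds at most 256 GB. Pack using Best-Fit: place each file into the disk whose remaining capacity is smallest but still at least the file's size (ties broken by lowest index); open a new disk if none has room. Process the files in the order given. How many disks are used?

Put 231 GB in disk 1; 25 GB remain.
Put 176 GB in disk 2; 80 GB remain.
Put 23 GB in disk 1; 2 GB remain.
Put 171 GB in disk 3; 85 GB remain.
Put 123 GB in disk 4; 133 GB remain.
Put 196 GB in disk 5; 60 GB remain.
Put 197 GB in disk 6; 59 GB remain.
Put 195 GB in disk 7; 61 GB remain.
Put 232 GB in disk 8; 24 GB remain.
Put 183 GB in disk 9; 73 GB remain.
Put 184 GB in disk 10; 72 GB remain.
Put 134 GB in disk 11; 122 GB remain.
Put 212 GB in disk 12; 44 GB remain.

12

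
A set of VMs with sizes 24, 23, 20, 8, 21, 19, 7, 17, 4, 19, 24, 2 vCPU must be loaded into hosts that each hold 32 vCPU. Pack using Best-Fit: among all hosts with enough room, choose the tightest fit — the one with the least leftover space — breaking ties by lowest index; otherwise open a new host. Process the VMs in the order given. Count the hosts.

host 1: place 24 vCPU, 8 vCPU left
host 2: place 23 vCPU, 9 vCPU left
host 3: place 20 vCPU, 12 vCPU left
host 1: place 8 vCPU, 0 vCPU left
host 4: place 21 vCPU, 11 vCPU left
host 5: place 19 vCPU, 13 vCPU left
host 2: place 7 vCPU, 2 vCPU left
host 6: place 17 vCPU, 15 vCPU left
host 4: place 4 vCPU, 7 vCPU left
host 7: place 19 vCPU, 13 vCPU left
host 8: place 24 vCPU, 8 vCPU left
host 2: place 2 vCPU, 0 vCPU left

8 hosts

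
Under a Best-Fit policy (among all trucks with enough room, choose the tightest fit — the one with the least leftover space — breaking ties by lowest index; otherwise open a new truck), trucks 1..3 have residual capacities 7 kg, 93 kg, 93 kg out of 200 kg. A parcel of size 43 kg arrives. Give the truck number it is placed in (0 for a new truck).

Trucks with room: truck 2 (93 kg), truck 3 (93 kg).
Tightest fit is truck 2 with 93 kg free.

2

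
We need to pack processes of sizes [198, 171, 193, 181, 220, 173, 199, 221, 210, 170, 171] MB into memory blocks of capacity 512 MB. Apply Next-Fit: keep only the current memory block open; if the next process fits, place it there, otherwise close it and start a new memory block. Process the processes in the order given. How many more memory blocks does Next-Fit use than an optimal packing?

1

Next-Fit: [198,171] [193,181] [220,173] [199,221] [210,170] [171] → 6 memory blocks.
Total size 2107 MB; any packing needs at least ⌈2107/512⌉ = 5 memory blocks.
An optimal packing achieves that bound: [221,220] [210,199] [198,193] [181,173] [171,171,170] → 5 memory blocks.
Excess: 6 − 5 = 1.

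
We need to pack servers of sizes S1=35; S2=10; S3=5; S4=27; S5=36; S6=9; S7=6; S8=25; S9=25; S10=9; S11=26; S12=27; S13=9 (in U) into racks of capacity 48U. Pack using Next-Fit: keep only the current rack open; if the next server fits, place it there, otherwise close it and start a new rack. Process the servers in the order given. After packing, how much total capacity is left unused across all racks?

87

Put S1 (35U) in rack 1; 13U remain.
Put S2 (10U) in rack 1; 3U remain.
Put S3 (5U) in rack 2; 43U remain.
Put S4 (27U) in rack 2; 16U remain.
Put S5 (36U) in rack 3; 12U remain.
Put S6 (9U) in rack 3; 3U remain.
Put S7 (6U) in rack 4; 42U remain.
Put S8 (25U) in rack 4; 17U remain.
Put S9 (25U) in rack 5; 23U remain.
Put S10 (9U) in rack 5; 14U remain.
Put S11 (26U) in rack 6; 22U remain.
Put S12 (27U) in rack 7; 21U remain.
Put S13 (9U) in rack 7; 12U remain.
7 racks × 48U = 336U; used 249U; unused 87U.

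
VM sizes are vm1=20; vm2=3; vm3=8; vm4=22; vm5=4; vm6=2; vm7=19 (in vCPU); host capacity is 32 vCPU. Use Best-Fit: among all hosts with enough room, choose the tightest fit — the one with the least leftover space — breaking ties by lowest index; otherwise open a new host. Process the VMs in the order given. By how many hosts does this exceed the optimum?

0

Best-Fit: [20,3,8] [22,4,2] [19] → 3 hosts.
Total size 78 vCPU; any packing needs at least ⌈78/32⌉ = 3 hosts.
So 3 is already optimal.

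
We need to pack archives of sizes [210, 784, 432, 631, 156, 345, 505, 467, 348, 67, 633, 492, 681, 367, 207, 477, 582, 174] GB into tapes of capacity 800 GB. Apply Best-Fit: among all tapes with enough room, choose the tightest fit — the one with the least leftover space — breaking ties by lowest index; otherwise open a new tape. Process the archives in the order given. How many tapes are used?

tape 1: place 210 GB, 590 GB left
tape 2: place 784 GB, 16 GB left
tape 1: place 432 GB, 158 GB left
tape 3: place 631 GB, 169 GB left
tape 1: place 156 GB, 2 GB left
tape 4: place 345 GB, 455 GB left
tape 5: place 505 GB, 295 GB left
tape 6: place 467 GB, 333 GB left
tape 4: place 348 GB, 107 GB left
tape 4: place 67 GB, 40 GB left
tape 7: place 633 GB, 167 GB left
tape 8: place 492 GB, 308 GB left
tape 9: place 681 GB, 119 GB left
tape 10: place 367 GB, 433 GB left
tape 5: place 207 GB, 88 GB left
tape 11: place 477 GB, 323 GB left
tape 12: place 582 GB, 218 GB left
tape 12: place 174 GB, 44 GB left
Final tapes: [210,432,156] [784] [631] [345,348,67] [505,207] [467] [633] [492] [681] [367] [477] [582,174].

12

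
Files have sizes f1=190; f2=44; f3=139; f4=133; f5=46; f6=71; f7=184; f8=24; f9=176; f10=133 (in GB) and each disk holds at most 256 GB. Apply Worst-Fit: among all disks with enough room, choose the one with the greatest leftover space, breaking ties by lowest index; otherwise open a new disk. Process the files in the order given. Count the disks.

Put f1 (190 GB) in disk 1; 66 GB remain.
Put f2 (44 GB) in disk 1; 22 GB remain.
Put f3 (139 GB) in disk 2; 117 GB remain.
Put f4 (133 GB) in disk 3; 123 GB remain.
Put f5 (46 GB) in disk 3; 77 GB remain.
Put f6 (71 GB) in disk 2; 46 GB remain.
Put f7 (184 GB) in disk 4; 72 GB remain.
Put f8 (24 GB) in disk 3; 53 GB remain.
Put f9 (176 GB) in disk 5; 80 GB remain.
Put f10 (133 GB) in disk 6; 123 GB remain.

6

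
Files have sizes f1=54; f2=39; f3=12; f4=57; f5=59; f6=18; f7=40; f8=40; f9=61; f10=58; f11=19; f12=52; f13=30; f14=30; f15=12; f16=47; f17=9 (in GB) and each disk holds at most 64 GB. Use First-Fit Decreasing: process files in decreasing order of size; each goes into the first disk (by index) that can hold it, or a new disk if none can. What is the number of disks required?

Sorted descending: 61, 59, 58, 57, 54, 52, 47, 40, 40, 39, 30, 30, 19, 18, 12, 12, 9.
Put 61 GB in disk 1; 3 GB remain.
Put 59 GB in disk 2; 5 GB remain.
Put 58 GB in disk 3; 6 GB remain.
Put 57 GB in disk 4; 7 GB remain.
Put 54 GB in disk 5; 10 GB remain.
Put 52 GB in disk 6; 12 GB remain.
Put 47 GB in disk 7; 17 GB remain.
Put 40 GB in disk 8; 24 GB remain.
Put 40 GB in disk 9; 24 GB remain.
Put 39 GB in disk 10; 25 GB remain.
Put 30 GB in disk 11; 34 GB remain.
Put 30 GB in disk 11; 4 GB remain.
Put 19 GB in disk 8; 5 GB remain.
Put 18 GB in disk 9; 6 GB remain.
Put 12 GB in disk 6; 0 GB remain.
Put 12 GB in disk 7; 5 GB remain.
Put 9 GB in disk 5; 1 GB remain.

11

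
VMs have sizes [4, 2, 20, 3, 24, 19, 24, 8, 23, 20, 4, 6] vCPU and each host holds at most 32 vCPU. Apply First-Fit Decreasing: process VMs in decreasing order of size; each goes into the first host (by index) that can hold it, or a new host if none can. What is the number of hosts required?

6

Sorted descending: 24, 24, 23, 20, 20, 19, 8, 6, 4, 4, 3, 2.
24 vCPU → host 1 (remaining 8 vCPU)
24 vCPU → host 2 (remaining 8 vCPU)
23 vCPU → host 3 (remaining 9 vCPU)
20 vCPU → host 4 (remaining 12 vCPU)
20 vCPU → host 5 (remaining 12 vCPU)
19 vCPU → host 6 (remaining 13 vCPU)
8 vCPU → host 1 (remaining 0 vCPU)
6 vCPU → host 2 (remaining 2 vCPU)
4 vCPU → host 3 (remaining 5 vCPU)
4 vCPU → host 3 (remaining 1 vCPU)
3 vCPU → host 4 (remaining 9 vCPU)
2 vCPU → host 2 (remaining 0 vCPU)
Final hosts: [24,8] [24,6,2] [23,4,4] [20,3] [20] [19].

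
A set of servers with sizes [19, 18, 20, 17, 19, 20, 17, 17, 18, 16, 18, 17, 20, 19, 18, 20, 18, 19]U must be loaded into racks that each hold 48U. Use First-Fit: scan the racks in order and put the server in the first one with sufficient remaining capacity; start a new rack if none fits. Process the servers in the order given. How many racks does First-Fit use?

19U → rack 1 (remaining 29U)
18U → rack 1 (remaining 11U)
20U → rack 2 (remaining 28U)
17U → rack 2 (remaining 11U)
19U → rack 3 (remaining 29U)
20U → rack 3 (remaining 9U)
17U → rack 4 (remaining 31U)
17U → rack 4 (remaining 14U)
18U → rack 5 (remaining 30U)
16U → rack 5 (remaining 14U)
18U → rack 6 (remaining 30U)
17U → rack 6 (remaining 13U)
20U → rack 7 (remaining 28U)
19U → rack 7 (remaining 9U)
18U → rack 8 (remaining 30U)
20U → rack 8 (remaining 10U)
18U → rack 9 (remaining 30U)
19U → rack 9 (remaining 11U)

9 racks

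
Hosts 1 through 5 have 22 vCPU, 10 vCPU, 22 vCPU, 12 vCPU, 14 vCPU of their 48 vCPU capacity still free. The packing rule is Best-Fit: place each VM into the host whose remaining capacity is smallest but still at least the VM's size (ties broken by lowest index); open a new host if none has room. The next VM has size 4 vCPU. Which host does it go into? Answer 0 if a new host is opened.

Hosts with room: host 1 (22 vCPU), host 2 (10 vCPU), host 3 (22 vCPU), host 4 (12 vCPU), host 5 (14 vCPU).
Tightest fit is host 2 with 10 vCPU free.

2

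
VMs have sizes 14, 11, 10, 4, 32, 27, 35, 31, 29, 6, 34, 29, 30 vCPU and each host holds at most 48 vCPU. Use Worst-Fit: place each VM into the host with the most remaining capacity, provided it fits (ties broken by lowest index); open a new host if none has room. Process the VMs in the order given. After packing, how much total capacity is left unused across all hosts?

140

Put 14 vCPU in host 1; 34 vCPU remain.
Put 11 vCPU in host 1; 23 vCPU remain.
Put 10 vCPU in host 1; 13 vCPU remain.
Put 4 vCPU in host 1; 9 vCPU remain.
Put 32 vCPU in host 2; 16 vCPU remain.
Put 27 vCPU in host 3; 21 vCPU remain.
Put 35 vCPU in host 4; 13 vCPU remain.
Put 31 vCPU in host 5; 17 vCPU remain.
Put 29 vCPU in host 6; 19 vCPU remain.
Put 6 vCPU in host 3; 15 vCPU remain.
Put 34 vCPU in host 7; 14 vCPU remain.
Put 29 vCPU in host 8; 19 vCPU remain.
Put 30 vCPU in host 9; 18 vCPU remain.
9 hosts × 48 vCPU = 432 vCPU; used 292 vCPU; unused 140 vCPU.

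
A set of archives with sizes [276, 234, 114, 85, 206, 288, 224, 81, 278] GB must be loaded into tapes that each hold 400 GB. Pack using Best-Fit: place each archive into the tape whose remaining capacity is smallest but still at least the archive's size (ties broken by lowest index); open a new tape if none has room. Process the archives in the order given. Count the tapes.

6

Put 276 GB in tape 1; 124 GB remain.
Put 234 GB in tape 2; 166 GB remain.
Put 114 GB in tape 1; 10 GB remain.
Put 85 GB in tape 2; 81 GB remain.
Put 206 GB in tape 3; 194 GB remain.
Put 288 GB in tape 4; 112 GB remain.
Put 224 GB in tape 5; 176 GB remain.
Put 81 GB in tape 2; 0 GB remain.
Put 278 GB in tape 6; 122 GB remain.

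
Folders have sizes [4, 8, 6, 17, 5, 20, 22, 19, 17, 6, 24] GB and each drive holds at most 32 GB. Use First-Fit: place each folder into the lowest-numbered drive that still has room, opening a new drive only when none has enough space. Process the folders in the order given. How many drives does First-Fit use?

drive 1: place 4 GB, 28 GB left
drive 1: place 8 GB, 20 GB left
drive 1: place 6 GB, 14 GB left
drive 2: place 17 GB, 15 GB left
drive 1: place 5 GB, 9 GB left
drive 3: place 20 GB, 12 GB left
drive 4: place 22 GB, 10 GB left
drive 5: place 19 GB, 13 GB left
drive 6: place 17 GB, 15 GB left
drive 1: place 6 GB, 3 GB left
drive 7: place 24 GB, 8 GB left
Final drives: [4,8,6,5,6] [17] [20] [22] [19] [17] [24].

7 drives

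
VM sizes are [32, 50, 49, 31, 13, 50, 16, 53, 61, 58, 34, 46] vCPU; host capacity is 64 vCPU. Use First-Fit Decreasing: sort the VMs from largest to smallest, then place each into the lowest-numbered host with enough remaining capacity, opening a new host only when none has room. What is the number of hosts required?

Sorted descending: 61, 58, 53, 50, 50, 49, 46, 34, 32, 31, 16, 13.
host 1: place 61 vCPU, 3 vCPU left
host 2: place 58 vCPU, 6 vCPU left
host 3: place 53 vCPU, 11 vCPU left
host 4: place 50 vCPU, 14 vCPU left
host 5: place 50 vCPU, 14 vCPU left
host 6: place 49 vCPU, 15 vCPU left
host 7: place 46 vCPU, 18 vCPU left
host 8: place 34 vCPU, 30 vCPU left
host 9: place 32 vCPU, 32 vCPU left
host 9: place 31 vCPU, 1 vCPU left
host 7: place 16 vCPU, 2 vCPU left
host 4: place 13 vCPU, 1 vCPU left
Final hosts: [61] [58] [53] [50,13] [50] [49] [46,16] [34] [32,31].

9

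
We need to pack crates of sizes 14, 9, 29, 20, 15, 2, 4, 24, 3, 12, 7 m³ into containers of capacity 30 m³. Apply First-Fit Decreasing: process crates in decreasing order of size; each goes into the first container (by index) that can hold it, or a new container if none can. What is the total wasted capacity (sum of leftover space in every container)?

Sorted descending: 29, 24, 20, 15, 14, 12, 9, 7, 4, 3, 2.
29 m³ → container 1 (remaining 1 m³)
24 m³ → container 2 (remaining 6 m³)
20 m³ → container 3 (remaining 10 m³)
15 m³ → container 4 (remaining 15 m³)
14 m³ → container 4 (remaining 1 m³)
12 m³ → container 5 (remaining 18 m³)
9 m³ → container 3 (remaining 1 m³)
7 m³ → container 5 (remaining 11 m³)
4 m³ → container 2 (remaining 2 m³)
3 m³ → container 5 (remaining 8 m³)
2 m³ → container 2 (remaining 0 m³)
5 containers × 30 m³ = 150 m³; used 139 m³; unused 11 m³.

11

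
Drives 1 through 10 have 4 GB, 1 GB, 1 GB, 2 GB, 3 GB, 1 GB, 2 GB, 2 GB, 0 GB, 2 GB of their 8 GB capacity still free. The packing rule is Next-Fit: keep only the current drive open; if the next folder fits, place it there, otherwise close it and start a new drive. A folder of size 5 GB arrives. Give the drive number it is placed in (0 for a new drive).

0

Next-Fit only looks at drive 10, which has 2 GB free.
5 GB does not fit, so a new drive is opened.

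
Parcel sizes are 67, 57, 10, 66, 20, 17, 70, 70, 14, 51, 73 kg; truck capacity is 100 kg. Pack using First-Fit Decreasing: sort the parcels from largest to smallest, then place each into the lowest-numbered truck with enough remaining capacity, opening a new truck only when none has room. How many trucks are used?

7 trucks

Sorted descending: 73, 70, 70, 67, 66, 57, 51, 20, 17, 14, 10.
truck 1: place 73 kg, 27 kg left
truck 2: place 70 kg, 30 kg left
truck 3: place 70 kg, 30 kg left
truck 4: place 67 kg, 33 kg left
truck 5: place 66 kg, 34 kg left
truck 6: place 57 kg, 43 kg left
truck 7: place 51 kg, 49 kg left
truck 1: place 20 kg, 7 kg left
truck 2: place 17 kg, 13 kg left
truck 3: place 14 kg, 16 kg left
truck 2: place 10 kg, 3 kg left
Final trucks: [73,20] [70,17,10] [70,14] [67] [66] [57] [51].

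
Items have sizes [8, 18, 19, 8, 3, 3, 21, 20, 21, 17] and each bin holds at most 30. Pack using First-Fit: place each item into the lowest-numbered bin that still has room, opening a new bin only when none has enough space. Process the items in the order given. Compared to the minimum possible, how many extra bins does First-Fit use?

0

First-Fit: [8,18,3] [19,8,3] [21] [20] [21] [17] → 6 bins.
6 items exceed 15 (half the capacity), and no two of those can share a bin, so at least 6 bins are needed.
So 6 is already optimal.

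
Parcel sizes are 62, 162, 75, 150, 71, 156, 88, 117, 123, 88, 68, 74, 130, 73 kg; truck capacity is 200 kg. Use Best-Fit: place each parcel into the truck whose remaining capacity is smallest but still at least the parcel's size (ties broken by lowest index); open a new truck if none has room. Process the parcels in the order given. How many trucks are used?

9 trucks

Put 62 kg in truck 1; 138 kg remain.
Put 162 kg in truck 2; 38 kg remain.
Put 75 kg in truck 1; 63 kg remain.
Put 150 kg in truck 3; 50 kg remain.
Put 71 kg in truck 4; 129 kg remain.
Put 156 kg in truck 5; 44 kg remain.
Put 88 kg in truck 4; 41 kg remain.
Put 117 kg in truck 6; 83 kg remain.
Put 123 kg in truck 7; 77 kg remain.
Put 88 kg in truck 8; 112 kg remain.
Put 68 kg in truck 7; 9 kg remain.
Put 74 kg in truck 6; 9 kg remain.
Put 130 kg in truck 9; 70 kg remain.
Put 73 kg in truck 8; 39 kg remain.
Final trucks: [62,75] [162] [150] [71,88] [156] [117,74] [123,68] [88,73] [130].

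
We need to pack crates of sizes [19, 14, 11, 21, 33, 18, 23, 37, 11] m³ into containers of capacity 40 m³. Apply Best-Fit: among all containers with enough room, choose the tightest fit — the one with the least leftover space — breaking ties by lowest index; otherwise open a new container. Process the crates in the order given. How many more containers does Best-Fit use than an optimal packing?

1

Best-Fit: [19,14] [11,21] [33] [18] [23,11] [37] → 6 containers.
Total size 187 m³; any packing needs at least ⌈187/40⌉ = 5 containers.
An optimal packing achieves that bound: [37] [33] [23,14] [21,19] [18,11,11] → 5 containers.
Excess: 6 − 5 = 1.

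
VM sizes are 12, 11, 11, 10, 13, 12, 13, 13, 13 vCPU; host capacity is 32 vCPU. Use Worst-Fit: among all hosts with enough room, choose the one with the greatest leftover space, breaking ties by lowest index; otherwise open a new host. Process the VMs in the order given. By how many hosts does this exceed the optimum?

Worst-Fit: [12,11] [11,10] [13,12] [13,13] [13] → 5 hosts.
Total size 108 vCPU; any packing needs at least ⌈108/32⌉ = 4 hosts.
An optimal packing achieves that bound: [13,13] [13,13] [12,12] [11,11,10] → 4 hosts.
Excess: 5 − 4 = 1.

1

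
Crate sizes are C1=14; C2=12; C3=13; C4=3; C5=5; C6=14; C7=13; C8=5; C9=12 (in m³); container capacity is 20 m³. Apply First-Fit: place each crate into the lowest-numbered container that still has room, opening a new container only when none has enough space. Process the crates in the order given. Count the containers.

C1 (14 m³) → container 1 (remaining 6 m³)
C2 (12 m³) → container 2 (remaining 8 m³)
C3 (13 m³) → container 3 (remaining 7 m³)
C4 (3 m³) → container 1 (remaining 3 m³)
C5 (5 m³) → container 2 (remaining 3 m³)
C6 (14 m³) → container 4 (remaining 6 m³)
C7 (13 m³) → container 5 (remaining 7 m³)
C8 (5 m³) → container 3 (remaining 2 m³)
C9 (12 m³) → container 6 (remaining 8 m³)

6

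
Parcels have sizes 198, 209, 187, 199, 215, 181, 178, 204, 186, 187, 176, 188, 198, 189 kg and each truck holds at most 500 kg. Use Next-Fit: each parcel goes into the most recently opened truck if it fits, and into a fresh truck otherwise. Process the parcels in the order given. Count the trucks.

7 trucks

truck 1: place 198 kg, 302 kg left
truck 1: place 209 kg, 93 kg left
truck 2: place 187 kg, 313 kg left
truck 2: place 199 kg, 114 kg left
truck 3: place 215 kg, 285 kg left
truck 3: place 181 kg, 104 kg left
truck 4: place 178 kg, 322 kg left
truck 4: place 204 kg, 118 kg left
truck 5: place 186 kg, 314 kg left
truck 5: place 187 kg, 127 kg left
truck 6: place 176 kg, 324 kg left
truck 6: place 188 kg, 136 kg left
truck 7: place 198 kg, 302 kg left
truck 7: place 189 kg, 113 kg left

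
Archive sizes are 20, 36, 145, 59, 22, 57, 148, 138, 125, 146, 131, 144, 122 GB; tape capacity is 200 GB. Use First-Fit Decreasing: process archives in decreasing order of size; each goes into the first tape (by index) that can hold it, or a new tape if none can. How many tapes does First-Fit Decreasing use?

Sorted descending: 148, 146, 145, 144, 138, 131, 125, 122, 59, 57, 36, 22, 20.
Put 148 GB in tape 1; 52 GB remain.
Put 146 GB in tape 2; 54 GB remain.
Put 145 GB in tape 3; 55 GB remain.
Put 144 GB in tape 4; 56 GB remain.
Put 138 GB in tape 5; 62 GB remain.
Put 131 GB in tape 6; 69 GB remain.
Put 125 GB in tape 7; 75 GB remain.
Put 122 GB in tape 8; 78 GB remain.
Put 59 GB in tape 5; 3 GB remain.
Put 57 GB in tape 6; 12 GB remain.
Put 36 GB in tape 1; 16 GB remain.
Put 22 GB in tape 2; 32 GB remain.
Put 20 GB in tape 2; 12 GB remain.
Final tapes: [148,36] [146,22,20] [145] [144] [138,59] [131,57] [125] [122].

8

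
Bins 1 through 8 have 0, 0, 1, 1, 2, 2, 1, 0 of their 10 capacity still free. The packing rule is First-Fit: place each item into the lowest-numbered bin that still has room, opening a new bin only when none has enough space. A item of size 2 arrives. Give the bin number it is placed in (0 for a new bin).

5

Bins with room: bin 5 (2), bin 6 (2).
The first with room is bin 5.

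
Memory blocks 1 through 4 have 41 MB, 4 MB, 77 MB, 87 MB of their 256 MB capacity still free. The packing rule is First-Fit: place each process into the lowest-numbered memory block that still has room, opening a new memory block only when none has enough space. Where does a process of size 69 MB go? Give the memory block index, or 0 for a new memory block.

3

Memory blocks with room: memory block 3 (77 MB), memory block 4 (87 MB).
The first with room is memory block 3.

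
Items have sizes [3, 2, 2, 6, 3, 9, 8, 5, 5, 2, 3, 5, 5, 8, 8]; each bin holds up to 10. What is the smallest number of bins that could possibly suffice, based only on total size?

Total size = 3 + 2 + 2 + 6 + 3 + 9 + 8 + 5 + 5 + 2 + 3 + 5 + 5 + 8 + 8 = 74.
⌈74 / 10⌉ = 8.

8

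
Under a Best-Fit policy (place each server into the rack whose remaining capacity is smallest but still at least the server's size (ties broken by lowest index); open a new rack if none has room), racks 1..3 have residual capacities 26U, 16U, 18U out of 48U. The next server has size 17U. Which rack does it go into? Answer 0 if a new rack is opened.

Racks with room: rack 1 (26U), rack 3 (18U).
Tightest fit is rack 3 with 18U free.

3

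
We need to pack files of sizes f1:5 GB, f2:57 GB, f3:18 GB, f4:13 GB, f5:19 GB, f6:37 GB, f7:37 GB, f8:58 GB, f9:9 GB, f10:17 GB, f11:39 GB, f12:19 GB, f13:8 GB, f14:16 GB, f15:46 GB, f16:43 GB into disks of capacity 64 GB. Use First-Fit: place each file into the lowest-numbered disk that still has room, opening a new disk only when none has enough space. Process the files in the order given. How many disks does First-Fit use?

8 disks

disk 1: place f1 (5 GB), 59 GB left
disk 1: place f2 (57 GB), 2 GB left
disk 2: place f3 (18 GB), 46 GB left
disk 2: place f4 (13 GB), 33 GB left
disk 2: place f5 (19 GB), 14 GB left
disk 3: place f6 (37 GB), 27 GB left
disk 4: place f7 (37 GB), 27 GB left
disk 5: place f8 (58 GB), 6 GB left
disk 2: place f9 (9 GB), 5 GB left
disk 3: place f10 (17 GB), 10 GB left
disk 6: place f11 (39 GB), 25 GB left
disk 4: place f12 (19 GB), 8 GB left
disk 3: place f13 (8 GB), 2 GB left
disk 6: place f14 (16 GB), 9 GB left
disk 7: place f15 (46 GB), 18 GB left
disk 8: place f16 (43 GB), 21 GB left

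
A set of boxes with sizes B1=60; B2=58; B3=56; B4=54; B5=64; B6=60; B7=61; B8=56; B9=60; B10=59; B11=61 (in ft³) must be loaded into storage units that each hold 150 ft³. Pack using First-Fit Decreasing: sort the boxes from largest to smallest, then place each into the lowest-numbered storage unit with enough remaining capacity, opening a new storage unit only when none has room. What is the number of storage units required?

6 storage units

Sorted descending: 64, 61, 61, 60, 60, 60, 59, 58, 56, 56, 54.
64 ft³ → storage unit 1 (remaining 86 ft³)
61 ft³ → storage unit 1 (remaining 25 ft³)
61 ft³ → storage unit 2 (remaining 89 ft³)
60 ft³ → storage unit 2 (remaining 29 ft³)
60 ft³ → storage unit 3 (remaining 90 ft³)
60 ft³ → storage unit 3 (remaining 30 ft³)
59 ft³ → storage unit 4 (remaining 91 ft³)
58 ft³ → storage unit 4 (remaining 33 ft³)
56 ft³ → storage unit 5 (remaining 94 ft³)
56 ft³ → storage unit 5 (remaining 38 ft³)
54 ft³ → storage unit 6 (remaining 96 ft³)
Final storage units: [64,61] [61,60] [60,60] [59,58] [56,56] [54].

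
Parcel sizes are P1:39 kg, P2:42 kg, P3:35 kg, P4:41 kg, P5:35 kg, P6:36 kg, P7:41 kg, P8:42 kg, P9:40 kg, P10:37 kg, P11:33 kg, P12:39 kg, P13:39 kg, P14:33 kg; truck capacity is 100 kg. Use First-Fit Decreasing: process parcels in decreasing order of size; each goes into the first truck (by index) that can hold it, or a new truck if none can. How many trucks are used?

Sorted descending: 42, 42, 41, 41, 40, 39, 39, 39, 37, 36, 35, 35, 33, 33.
42 kg → truck 1 (remaining 58 kg)
42 kg → truck 1 (remaining 16 kg)
41 kg → truck 2 (remaining 59 kg)
41 kg → truck 2 (remaining 18 kg)
40 kg → truck 3 (remaining 60 kg)
39 kg → truck 3 (remaining 21 kg)
39 kg → truck 4 (remaining 61 kg)
39 kg → truck 4 (remaining 22 kg)
37 kg → truck 5 (remaining 63 kg)
36 kg → truck 5 (remaining 27 kg)
35 kg → truck 6 (remaining 65 kg)
35 kg → truck 6 (remaining 30 kg)
33 kg → truck 7 (remaining 67 kg)
33 kg → truck 7 (remaining 34 kg)

7 trucks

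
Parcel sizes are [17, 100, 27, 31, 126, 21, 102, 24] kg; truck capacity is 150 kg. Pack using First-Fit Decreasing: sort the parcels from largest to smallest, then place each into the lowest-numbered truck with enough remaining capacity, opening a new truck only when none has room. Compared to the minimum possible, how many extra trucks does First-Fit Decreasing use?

0

First-Fit Decreasing: [126,24] [102,31,17] [100,27,21] → 3 trucks.
Total size 448 kg; any packing needs at least ⌈448/150⌉ = 3 trucks.
So 3 is already optimal.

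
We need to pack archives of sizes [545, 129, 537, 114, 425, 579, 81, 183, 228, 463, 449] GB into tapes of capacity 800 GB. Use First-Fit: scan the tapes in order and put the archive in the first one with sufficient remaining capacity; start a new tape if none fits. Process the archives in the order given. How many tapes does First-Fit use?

6

Put 545 GB in tape 1; 255 GB remain.
Put 129 GB in tape 1; 126 GB remain.
Put 537 GB in tape 2; 263 GB remain.
Put 114 GB in tape 1; 12 GB remain.
Put 425 GB in tape 3; 375 GB remain.
Put 579 GB in tape 4; 221 GB remain.
Put 81 GB in tape 2; 182 GB remain.
Put 183 GB in tape 3; 192 GB remain.
Put 228 GB in tape 5; 572 GB remain.
Put 463 GB in tape 5; 109 GB remain.
Put 449 GB in tape 6; 351 GB remain.
Final tapes: [545,129,114] [537,81] [425,183] [579] [228,463] [449].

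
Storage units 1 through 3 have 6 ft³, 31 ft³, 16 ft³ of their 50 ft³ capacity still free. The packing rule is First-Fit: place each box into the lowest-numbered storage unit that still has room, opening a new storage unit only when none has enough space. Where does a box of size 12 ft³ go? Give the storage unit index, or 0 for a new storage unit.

Storage units with room: storage unit 2 (31 ft³), storage unit 3 (16 ft³).
The first with room is storage unit 2.

2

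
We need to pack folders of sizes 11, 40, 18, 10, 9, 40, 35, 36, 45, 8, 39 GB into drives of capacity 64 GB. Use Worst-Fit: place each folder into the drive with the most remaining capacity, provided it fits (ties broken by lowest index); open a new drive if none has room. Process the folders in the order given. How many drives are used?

7

Put 11 GB in drive 1; 53 GB remain.
Put 40 GB in drive 1; 13 GB remain.
Put 18 GB in drive 2; 46 GB remain.
Put 10 GB in drive 2; 36 GB remain.
Put 9 GB in drive 2; 27 GB remain.
Put 40 GB in drive 3; 24 GB remain.
Put 35 GB in drive 4; 29 GB remain.
Put 36 GB in drive 5; 28 GB remain.
Put 45 GB in drive 6; 19 GB remain.
Put 8 GB in drive 4; 21 GB remain.
Put 39 GB in drive 7; 25 GB remain.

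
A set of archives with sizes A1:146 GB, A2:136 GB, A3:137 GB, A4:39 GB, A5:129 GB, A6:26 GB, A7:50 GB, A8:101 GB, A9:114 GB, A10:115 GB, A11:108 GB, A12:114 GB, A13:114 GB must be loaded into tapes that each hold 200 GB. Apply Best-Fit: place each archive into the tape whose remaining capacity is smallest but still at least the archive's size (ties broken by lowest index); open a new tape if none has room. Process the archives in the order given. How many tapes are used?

A1 (146 GB) → tape 1 (remaining 54 GB)
A2 (136 GB) → tape 2 (remaining 64 GB)
A3 (137 GB) → tape 3 (remaining 63 GB)
A4 (39 GB) → tape 1 (remaining 15 GB)
A5 (129 GB) → tape 4 (remaining 71 GB)
A6 (26 GB) → tape 3 (remaining 37 GB)
A7 (50 GB) → tape 2 (remaining 14 GB)
A8 (101 GB) → tape 5 (remaining 99 GB)
A9 (114 GB) → tape 6 (remaining 86 GB)
A10 (115 GB) → tape 7 (remaining 85 GB)
A11 (108 GB) → tape 8 (remaining 92 GB)
A12 (114 GB) → tape 9 (remaining 86 GB)
A13 (114 GB) → tape 10 (remaining 86 GB)
Final tapes: [146,39] [136,50] [137,26] [129] [101] [114] [115] [108] [114] [114].

10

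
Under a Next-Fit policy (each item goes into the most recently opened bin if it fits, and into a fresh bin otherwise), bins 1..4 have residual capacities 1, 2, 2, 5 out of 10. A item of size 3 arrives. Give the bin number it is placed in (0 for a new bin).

4

Next-Fit only looks at bin 4, which has 5 free.
3 fits there.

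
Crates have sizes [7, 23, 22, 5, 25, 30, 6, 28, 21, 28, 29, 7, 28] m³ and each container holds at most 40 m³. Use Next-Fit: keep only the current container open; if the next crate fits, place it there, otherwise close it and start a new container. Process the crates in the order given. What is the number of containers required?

9 containers

container 1: place 7 m³, 33 m³ left
container 1: place 23 m³, 10 m³ left
container 2: place 22 m³, 18 m³ left
container 2: place 5 m³, 13 m³ left
container 3: place 25 m³, 15 m³ left
container 4: place 30 m³, 10 m³ left
container 4: place 6 m³, 4 m³ left
container 5: place 28 m³, 12 m³ left
container 6: place 21 m³, 19 m³ left
container 7: place 28 m³, 12 m³ left
container 8: place 29 m³, 11 m³ left
container 8: place 7 m³, 4 m³ left
container 9: place 28 m³, 12 m³ left
Final containers: [7,23] [22,5] [25] [30,6] [28] [21] [28] [29,7] [28].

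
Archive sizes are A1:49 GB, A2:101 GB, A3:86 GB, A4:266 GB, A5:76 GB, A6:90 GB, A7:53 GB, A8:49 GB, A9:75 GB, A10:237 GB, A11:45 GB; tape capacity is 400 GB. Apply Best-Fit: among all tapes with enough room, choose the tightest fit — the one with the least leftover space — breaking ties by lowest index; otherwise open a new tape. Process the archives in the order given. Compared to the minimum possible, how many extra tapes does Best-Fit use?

0

Best-Fit: [49,101,86,90,49] [266,76,53] [75,237,45] → 3 tapes.
Total size 1127 GB; any packing needs at least ⌈1127/400⌉ = 3 tapes.
So 3 is already optimal.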